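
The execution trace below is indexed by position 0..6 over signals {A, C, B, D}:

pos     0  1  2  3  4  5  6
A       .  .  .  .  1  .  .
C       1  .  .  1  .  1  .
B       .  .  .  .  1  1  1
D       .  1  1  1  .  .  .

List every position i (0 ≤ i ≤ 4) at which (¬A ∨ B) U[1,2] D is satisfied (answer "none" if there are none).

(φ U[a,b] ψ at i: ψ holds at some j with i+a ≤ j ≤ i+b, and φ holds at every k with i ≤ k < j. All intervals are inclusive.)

Evaluate at each i in [0,4]:
  i=0: ✓ (rhs at j=1; lhs holds on [0,0])
  i=1: ✓ (rhs at j=2; lhs holds on [1,1])
  i=2: ✓ (rhs at j=3; lhs holds on [2,2])
  i=3: ✗ (no rhs in [4,5])
  i=4: ✗ (no rhs in [5,6])

0, 1, 2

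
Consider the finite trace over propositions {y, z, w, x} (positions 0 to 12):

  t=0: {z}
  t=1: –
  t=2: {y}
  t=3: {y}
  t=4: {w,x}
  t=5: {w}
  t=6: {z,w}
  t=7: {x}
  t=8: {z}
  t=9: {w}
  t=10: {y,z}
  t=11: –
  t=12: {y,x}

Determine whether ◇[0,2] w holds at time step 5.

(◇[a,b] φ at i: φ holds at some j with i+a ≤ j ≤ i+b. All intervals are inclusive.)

Check w at each j in [5,7]:
  j=5: true
  j=6: true
  j=7: false
Found at j=5 → formula holds.

Holds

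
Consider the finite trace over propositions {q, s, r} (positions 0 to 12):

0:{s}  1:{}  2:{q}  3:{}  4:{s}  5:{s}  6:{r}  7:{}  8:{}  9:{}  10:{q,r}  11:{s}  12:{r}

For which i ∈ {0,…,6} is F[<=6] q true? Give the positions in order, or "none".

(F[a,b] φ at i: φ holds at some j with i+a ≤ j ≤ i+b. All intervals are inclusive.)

Evaluate at each i in [0,6]:
  i=0: ✓ (witness j=2)
  i=1: ✓ (witness j=2)
  i=2: ✓ (witness j=2)
  i=3: ✗ (none in [3,9])
  i=4: ✓ (witness j=10)
  i=5: ✓ (witness j=10)
  i=6: ✓ (witness j=10)

0, 1, 2, 4, 5, 6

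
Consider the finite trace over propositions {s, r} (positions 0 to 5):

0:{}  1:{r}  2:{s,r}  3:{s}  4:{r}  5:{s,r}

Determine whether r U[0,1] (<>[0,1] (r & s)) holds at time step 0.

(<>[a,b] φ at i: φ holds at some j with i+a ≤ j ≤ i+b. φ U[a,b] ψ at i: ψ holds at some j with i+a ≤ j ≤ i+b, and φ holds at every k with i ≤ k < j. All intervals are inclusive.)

Need some j in [0,1] with <>[0,1] (r & s), and r at every k in [0,j-1].
  j=0: <>[0,1] (r & s) — fails (none in [0,1]).
  j=1: <>[0,1] (r & s) holds, but r fails at k=0 → not this j.
No j in the window works → until fails.

False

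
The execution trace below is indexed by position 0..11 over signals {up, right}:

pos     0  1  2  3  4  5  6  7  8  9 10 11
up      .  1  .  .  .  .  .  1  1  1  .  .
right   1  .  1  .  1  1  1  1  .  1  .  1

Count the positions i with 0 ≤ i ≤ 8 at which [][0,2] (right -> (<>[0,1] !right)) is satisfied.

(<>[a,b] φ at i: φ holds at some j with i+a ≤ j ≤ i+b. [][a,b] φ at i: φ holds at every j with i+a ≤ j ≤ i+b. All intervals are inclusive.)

4

Evaluate at each i in [0,8]:
  i=0: ✓ (all of [0,2])
  i=1: ✓ (all of [1,3])
  i=2: ✗ (fails at j=4)
  i=3: ✗ (fails at j=4)
  i=4: ✗ (fails at j=4)
  i=5: ✗ (fails at j=5)
  i=6: ✗ (fails at j=6)
  i=7: ✓ (all of [7,9])
  i=8: ✓ (all of [8,10])
Positions where it holds: {0, 1, 7, 8} → 4.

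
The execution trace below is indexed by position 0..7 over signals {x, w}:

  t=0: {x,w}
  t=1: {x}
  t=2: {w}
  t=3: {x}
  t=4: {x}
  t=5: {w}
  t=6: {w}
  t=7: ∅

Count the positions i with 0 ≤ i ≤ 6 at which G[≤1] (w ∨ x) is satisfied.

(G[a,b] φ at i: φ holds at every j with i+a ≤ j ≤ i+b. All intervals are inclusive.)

6

Evaluate at each i in [0,6]:
  i=0: ✓ (all of [0,1])
  i=1: ✓ (all of [1,2])
  i=2: ✓ (all of [2,3])
  i=3: ✓ (all of [3,4])
  i=4: ✓ (all of [4,5])
  i=5: ✓ (all of [5,6])
  i=6: ✗ (fails at j=7)
Positions where it holds: {0, 1, 2, 3, 4, 5} → 6.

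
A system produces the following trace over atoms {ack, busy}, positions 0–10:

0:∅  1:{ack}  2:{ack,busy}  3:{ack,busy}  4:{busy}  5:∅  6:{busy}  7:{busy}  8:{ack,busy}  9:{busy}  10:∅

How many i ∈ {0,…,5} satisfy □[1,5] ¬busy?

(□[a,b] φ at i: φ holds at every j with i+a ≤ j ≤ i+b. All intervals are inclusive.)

0

Evaluate at each i in [0,5]:
  i=0: ✗ (fails at j=2)
  i=1: ✗ (fails at j=2)
  i=2: ✗ (fails at j=3)
  i=3: ✗ (fails at j=4)
  i=4: ✗ (fails at j=6)
  i=5: ✗ (fails at j=6)
Positions where it holds: {} → 0.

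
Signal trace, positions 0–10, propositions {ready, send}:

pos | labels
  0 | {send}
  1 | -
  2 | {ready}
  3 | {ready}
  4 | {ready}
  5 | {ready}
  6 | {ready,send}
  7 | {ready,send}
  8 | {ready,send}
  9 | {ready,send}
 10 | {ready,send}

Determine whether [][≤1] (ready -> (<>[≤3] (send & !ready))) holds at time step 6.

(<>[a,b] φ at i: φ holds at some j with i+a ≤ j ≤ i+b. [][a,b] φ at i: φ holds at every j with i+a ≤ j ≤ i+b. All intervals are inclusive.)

Check (ready -> (<>[≤3] (send & !ready))) at every j in [6,7]:
  j=6: antecedent true; consequent fails (none in [6,9]) → ✗
  j=7: antecedent true; consequent fails (none in [7,10]) → ✗
Fails at j=6 → formula fails.

Does not hold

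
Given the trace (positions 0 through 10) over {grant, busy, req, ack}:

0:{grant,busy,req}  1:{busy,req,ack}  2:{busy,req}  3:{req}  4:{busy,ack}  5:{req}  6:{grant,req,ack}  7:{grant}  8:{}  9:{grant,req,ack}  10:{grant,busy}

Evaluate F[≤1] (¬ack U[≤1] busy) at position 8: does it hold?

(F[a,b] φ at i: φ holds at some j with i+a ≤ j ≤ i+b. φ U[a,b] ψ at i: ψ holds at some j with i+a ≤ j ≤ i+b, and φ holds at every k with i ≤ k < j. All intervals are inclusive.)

Check (¬ack U[≤1] busy) at each j in [8,9]:
  j=8: fails
  j=9: fails
No position in the window satisfies it → formula fails.

False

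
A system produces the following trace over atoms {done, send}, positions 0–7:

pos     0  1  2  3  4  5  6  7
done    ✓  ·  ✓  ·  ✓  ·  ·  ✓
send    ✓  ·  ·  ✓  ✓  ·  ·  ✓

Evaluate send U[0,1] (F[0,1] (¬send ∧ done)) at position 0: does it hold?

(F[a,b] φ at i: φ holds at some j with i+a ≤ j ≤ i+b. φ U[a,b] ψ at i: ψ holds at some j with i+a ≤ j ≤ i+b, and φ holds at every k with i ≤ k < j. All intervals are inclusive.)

Need some j in [0,1] with F[0,1] (¬send ∧ done), and send at every k in [0,j-1].
  j=0: F[0,1] (¬send ∧ done) — fails (none in [0,1]).
  j=1: F[0,1] (¬send ∧ done) holds; send holds at every k in [0,0] → satisfied.

True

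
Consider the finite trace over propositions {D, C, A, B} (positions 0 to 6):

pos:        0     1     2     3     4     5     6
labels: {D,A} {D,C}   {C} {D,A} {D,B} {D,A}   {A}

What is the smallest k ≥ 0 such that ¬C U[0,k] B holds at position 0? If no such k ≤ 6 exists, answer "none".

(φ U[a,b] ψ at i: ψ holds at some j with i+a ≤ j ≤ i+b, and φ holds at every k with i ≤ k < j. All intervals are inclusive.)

Need earliest j ≥ 0 with B, and ¬C at every k in [0,j-1].
  j=0: rhs fails.
  j=1: rhs fails.
  j=2: rhs fails.
  j=3: rhs fails.
  j=4: rhs holds but lhs fails at k=1.
  j=5: rhs fails.
  j=6: rhs fails.
No witness within the range → none.

none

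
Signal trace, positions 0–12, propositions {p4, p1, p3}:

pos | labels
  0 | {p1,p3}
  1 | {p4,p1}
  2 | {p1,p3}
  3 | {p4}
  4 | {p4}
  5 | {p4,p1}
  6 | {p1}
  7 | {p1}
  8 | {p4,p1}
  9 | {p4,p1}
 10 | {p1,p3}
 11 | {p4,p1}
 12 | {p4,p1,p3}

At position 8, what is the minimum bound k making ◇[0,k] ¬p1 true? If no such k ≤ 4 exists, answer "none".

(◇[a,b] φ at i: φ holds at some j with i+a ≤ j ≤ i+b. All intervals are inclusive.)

none

Scan j = 8,9,… for ¬p1:
  j=8: fails
  j=9: fails
  j=10: fails
  j=11: fails
  j=12: fails
No j in [8,12] satisfies it → none.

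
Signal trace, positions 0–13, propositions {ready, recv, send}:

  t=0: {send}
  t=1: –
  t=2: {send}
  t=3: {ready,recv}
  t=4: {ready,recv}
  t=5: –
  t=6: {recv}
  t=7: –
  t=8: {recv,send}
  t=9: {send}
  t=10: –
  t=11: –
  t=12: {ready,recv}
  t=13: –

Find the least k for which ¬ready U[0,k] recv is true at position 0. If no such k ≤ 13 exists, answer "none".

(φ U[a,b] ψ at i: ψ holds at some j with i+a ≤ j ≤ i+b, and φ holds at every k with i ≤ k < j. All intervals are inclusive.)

Need earliest j ≥ 0 with recv, and ¬ready at every k in [0,j-1].
  j=0: rhs fails.
  j=1: rhs fails.
  j=2: rhs fails.
  j=3: rhs holds; lhs holds on [0,2]. k = 3.

3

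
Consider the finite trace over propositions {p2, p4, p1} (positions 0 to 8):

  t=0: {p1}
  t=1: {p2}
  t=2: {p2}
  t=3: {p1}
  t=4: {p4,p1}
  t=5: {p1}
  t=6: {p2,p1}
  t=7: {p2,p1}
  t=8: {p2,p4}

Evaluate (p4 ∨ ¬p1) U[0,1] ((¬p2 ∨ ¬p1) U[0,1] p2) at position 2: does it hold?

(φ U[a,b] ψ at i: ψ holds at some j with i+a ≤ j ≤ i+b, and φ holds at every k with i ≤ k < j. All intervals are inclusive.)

Need some j in [2,3] with ((¬p2 ∨ ¬p1) U[0,1] p2), and (p4 ∨ ¬p1) at every k in [2,j-1].
  j=2: ((¬p2 ∨ ¬p1) U[0,1] p2) holds; no prefix to check → satisfied.

True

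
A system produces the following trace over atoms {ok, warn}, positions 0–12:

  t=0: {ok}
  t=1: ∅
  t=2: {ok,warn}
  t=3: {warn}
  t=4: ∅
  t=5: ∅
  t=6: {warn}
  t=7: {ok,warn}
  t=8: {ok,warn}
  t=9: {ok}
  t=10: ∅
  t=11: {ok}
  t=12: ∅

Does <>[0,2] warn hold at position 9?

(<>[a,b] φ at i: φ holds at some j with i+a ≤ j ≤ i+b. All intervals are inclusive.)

Check warn at each j in [9,11]:
  j=9: false
  j=10: false
  j=11: false
No position in the window satisfies it → formula fails.

False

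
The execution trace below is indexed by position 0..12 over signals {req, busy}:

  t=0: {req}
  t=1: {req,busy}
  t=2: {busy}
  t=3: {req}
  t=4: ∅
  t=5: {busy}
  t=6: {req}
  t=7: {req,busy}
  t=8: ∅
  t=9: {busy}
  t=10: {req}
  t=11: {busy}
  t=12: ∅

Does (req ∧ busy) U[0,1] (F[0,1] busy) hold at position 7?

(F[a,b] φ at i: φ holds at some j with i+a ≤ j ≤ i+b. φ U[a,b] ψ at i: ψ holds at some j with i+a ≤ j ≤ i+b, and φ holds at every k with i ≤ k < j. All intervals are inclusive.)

True

Need some j in [7,8] with F[0,1] busy, and (req ∧ busy) at every k in [7,j-1].
  j=7: F[0,1] busy holds; no prefix to check → satisfied.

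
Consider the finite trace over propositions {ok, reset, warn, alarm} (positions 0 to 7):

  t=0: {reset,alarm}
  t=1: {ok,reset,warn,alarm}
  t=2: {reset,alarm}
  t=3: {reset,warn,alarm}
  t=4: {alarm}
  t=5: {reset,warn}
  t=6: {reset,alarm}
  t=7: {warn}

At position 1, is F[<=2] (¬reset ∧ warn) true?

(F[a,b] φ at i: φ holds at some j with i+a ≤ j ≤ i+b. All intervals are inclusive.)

Check (¬reset ∧ warn) at each j in [1,3]:
  j=1: false
  j=2: false
  j=3: false
No position in the window satisfies it → formula fails.

False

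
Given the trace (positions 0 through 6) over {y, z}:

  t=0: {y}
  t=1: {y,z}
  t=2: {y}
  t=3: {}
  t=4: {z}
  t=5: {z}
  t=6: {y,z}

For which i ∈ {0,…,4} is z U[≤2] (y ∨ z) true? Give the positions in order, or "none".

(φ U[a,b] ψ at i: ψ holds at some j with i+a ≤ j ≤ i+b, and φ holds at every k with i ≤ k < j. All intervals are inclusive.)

0, 1, 2, 4

Evaluate at each i in [0,4]:
  i=0: ✓ (rhs at j=0)
  i=1: ✓ (rhs at j=1)
  i=2: ✓ (rhs at j=2)
  i=3: ✗ (lhs fails at k=3 before rhs at j=4)
  i=4: ✓ (rhs at j=4)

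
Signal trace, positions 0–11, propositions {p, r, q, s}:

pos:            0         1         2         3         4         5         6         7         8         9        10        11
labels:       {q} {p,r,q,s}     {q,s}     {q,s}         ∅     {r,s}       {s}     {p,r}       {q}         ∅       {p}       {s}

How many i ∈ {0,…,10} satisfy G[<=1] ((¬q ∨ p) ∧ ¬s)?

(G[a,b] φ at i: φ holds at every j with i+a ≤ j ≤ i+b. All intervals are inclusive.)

1

Evaluate at each i in [0,10]:
  i=0: ✗ (fails at j=0)
  i=1: ✗ (fails at j=1)
  i=2: ✗ (fails at j=2)
  i=3: ✗ (fails at j=3)
  i=4: ✗ (fails at j=5)
  i=5: ✗ (fails at j=5)
  i=6: ✗ (fails at j=6)
  i=7: ✗ (fails at j=8)
  i=8: ✗ (fails at j=8)
  i=9: ✓ (all of [9,10])
  i=10: ✗ (fails at j=11)
Positions where it holds: {9} → 1.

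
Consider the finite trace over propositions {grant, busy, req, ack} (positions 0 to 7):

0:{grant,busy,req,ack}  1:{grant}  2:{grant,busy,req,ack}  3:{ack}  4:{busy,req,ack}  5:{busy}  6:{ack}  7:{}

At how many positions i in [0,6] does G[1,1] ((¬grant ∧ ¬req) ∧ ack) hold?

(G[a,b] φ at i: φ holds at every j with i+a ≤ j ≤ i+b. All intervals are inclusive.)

Evaluate at each i in [0,6]:
  i=0: ✗ (fails at j=1)
  i=1: ✗ (fails at j=2)
  i=2: ✓ (all of [3,3])
  i=3: ✗ (fails at j=4)
  i=4: ✗ (fails at j=5)
  i=5: ✓ (all of [6,6])
  i=6: ✗ (fails at j=7)
Positions where it holds: {2, 5} → 2.

2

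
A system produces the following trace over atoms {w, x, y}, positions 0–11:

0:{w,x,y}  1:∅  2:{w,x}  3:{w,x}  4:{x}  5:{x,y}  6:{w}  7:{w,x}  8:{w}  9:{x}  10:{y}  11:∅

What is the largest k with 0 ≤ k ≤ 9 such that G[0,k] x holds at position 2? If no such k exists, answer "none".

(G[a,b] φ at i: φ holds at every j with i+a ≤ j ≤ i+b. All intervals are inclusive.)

x must hold from j=2 onward; find where it first fails.
  j=2: holds
  j=3: holds
  j=4: holds
  j=5: holds
  j=6: fails
Holds on [2,5], so largest k = 3.

3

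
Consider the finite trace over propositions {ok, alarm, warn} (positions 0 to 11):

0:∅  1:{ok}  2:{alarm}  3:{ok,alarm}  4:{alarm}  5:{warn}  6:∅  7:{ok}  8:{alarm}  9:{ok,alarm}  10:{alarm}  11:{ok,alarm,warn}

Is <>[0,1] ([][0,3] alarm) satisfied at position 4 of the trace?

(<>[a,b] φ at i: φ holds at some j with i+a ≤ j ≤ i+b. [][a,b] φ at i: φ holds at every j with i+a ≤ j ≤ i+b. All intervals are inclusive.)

Check [][0,3] alarm at each j in [4,5]:
  j=4: fails at 5
  j=5: fails at 5
No position in the window satisfies it → formula fails.

False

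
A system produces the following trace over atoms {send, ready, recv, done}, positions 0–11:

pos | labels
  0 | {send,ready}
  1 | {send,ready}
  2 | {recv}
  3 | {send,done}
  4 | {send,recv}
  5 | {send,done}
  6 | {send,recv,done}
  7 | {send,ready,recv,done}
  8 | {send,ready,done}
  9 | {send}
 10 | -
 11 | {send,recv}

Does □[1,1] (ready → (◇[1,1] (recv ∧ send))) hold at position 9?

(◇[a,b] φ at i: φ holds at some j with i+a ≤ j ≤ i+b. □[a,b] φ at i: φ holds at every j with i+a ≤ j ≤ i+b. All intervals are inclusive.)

Check (ready → (◇[1,1] (recv ∧ send))) at every j in [10,10]:
  j=10: antecedent false → ✓
All positions satisfy it → formula holds.

Yes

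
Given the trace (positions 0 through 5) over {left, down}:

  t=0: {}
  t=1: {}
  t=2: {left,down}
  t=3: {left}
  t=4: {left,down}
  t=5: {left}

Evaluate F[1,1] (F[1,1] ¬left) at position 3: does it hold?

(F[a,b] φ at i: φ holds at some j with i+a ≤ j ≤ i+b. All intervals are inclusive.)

Does not hold

Check F[1,1] ¬left at each j in [4,4]:
  j=4: fails (none in [5,5])
No position in the window satisfies it → formula fails.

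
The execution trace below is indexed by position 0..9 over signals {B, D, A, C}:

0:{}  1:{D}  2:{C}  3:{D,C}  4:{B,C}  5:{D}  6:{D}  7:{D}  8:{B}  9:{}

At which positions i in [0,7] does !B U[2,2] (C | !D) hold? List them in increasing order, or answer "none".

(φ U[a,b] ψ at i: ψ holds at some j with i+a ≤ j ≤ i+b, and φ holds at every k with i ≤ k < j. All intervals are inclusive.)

0, 1, 2, 6

Evaluate at each i in [0,7]:
  i=0: ✓ (rhs at j=2; lhs holds on [0,1])
  i=1: ✓ (rhs at j=3; lhs holds on [1,2])
  i=2: ✓ (rhs at j=4; lhs holds on [2,3])
  i=3: ✗ (no rhs in [5,5])
  i=4: ✗ (no rhs in [6,6])
  i=5: ✗ (no rhs in [7,7])
  i=6: ✓ (rhs at j=8; lhs holds on [6,7])
  i=7: ✗ (lhs fails at k=8 before rhs at j=9)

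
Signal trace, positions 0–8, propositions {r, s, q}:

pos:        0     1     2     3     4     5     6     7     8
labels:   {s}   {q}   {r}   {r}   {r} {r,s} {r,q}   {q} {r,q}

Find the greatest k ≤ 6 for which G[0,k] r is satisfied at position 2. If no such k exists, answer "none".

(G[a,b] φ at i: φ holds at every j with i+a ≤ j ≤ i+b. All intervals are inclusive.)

r must hold from j=2 onward; find where it first fails.
  j=2: holds
  j=3: holds
  j=4: holds
  j=5: holds
  j=6: holds
  j=7: fails
Holds on [2,6], so largest k = 4.

4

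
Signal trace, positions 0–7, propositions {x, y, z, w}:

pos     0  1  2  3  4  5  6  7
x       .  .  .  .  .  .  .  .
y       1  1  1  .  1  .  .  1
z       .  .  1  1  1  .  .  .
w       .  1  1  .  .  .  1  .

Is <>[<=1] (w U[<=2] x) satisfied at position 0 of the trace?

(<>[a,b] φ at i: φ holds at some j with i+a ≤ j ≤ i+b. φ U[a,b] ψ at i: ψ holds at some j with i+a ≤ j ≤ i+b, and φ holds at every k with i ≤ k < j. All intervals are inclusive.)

Does not hold

Check (w U[<=2] x) at each j in [0,1]:
  j=0: fails
  j=1: fails
No position in the window satisfies it → formula fails.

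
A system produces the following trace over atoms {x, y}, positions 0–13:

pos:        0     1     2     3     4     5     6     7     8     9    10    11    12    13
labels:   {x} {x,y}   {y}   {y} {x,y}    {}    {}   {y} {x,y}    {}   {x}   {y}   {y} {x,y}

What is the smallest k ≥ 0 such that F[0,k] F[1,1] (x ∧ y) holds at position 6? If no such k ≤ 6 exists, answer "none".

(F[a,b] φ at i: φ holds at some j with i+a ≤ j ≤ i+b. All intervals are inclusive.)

1

Scan j = 6,7,… for F[1,1] (x ∧ y):
  j=6: fails
  j=7: holds
First hit at j=7, so smallest k = 7-6 = 1.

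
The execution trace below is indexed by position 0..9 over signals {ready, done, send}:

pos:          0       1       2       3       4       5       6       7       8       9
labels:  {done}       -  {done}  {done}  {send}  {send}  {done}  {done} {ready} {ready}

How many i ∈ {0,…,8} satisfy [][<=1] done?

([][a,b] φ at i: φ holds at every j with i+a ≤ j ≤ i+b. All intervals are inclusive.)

Evaluate at each i in [0,8]:
  i=0: ✗ (fails at j=1)
  i=1: ✗ (fails at j=1)
  i=2: ✓ (all of [2,3])
  i=3: ✗ (fails at j=4)
  i=4: ✗ (fails at j=4)
  i=5: ✗ (fails at j=5)
  i=6: ✓ (all of [6,7])
  i=7: ✗ (fails at j=8)
  i=8: ✗ (fails at j=8)
Positions where it holds: {2, 6} → 2.

2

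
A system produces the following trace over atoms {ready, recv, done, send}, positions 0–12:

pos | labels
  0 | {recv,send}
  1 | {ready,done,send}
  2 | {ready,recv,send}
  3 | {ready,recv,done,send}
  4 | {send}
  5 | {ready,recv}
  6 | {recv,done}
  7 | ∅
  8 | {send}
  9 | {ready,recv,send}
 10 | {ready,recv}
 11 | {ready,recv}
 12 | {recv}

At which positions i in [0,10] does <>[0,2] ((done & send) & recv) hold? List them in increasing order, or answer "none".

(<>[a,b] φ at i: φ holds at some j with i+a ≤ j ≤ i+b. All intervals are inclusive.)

Evaluate at each i in [0,10]:
  i=0: ✗ (none in [0,2])
  i=1: ✓ (witness j=3)
  i=2: ✓ (witness j=3)
  i=3: ✓ (witness j=3)
  i=4: ✗ (none in [4,6])
  i=5: ✗ (none in [5,7])
  i=6: ✗ (none in [6,8])
  i=7: ✗ (none in [7,9])
  i=8: ✗ (none in [8,10])
  i=9: ✗ (none in [9,11])
  i=10: ✗ (none in [10,12])

1, 2, 3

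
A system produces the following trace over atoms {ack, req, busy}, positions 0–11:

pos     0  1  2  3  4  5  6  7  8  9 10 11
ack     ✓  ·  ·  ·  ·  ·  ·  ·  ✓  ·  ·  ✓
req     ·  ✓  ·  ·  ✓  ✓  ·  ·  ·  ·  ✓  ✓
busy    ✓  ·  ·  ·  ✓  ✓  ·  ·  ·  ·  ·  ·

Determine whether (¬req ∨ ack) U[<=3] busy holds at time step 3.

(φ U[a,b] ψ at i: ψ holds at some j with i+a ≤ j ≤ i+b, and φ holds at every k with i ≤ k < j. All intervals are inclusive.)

True

Need some j in [3,6] with busy, and (¬req ∨ ack) at every k in [3,j-1].
  j=3: busy false.
  j=4: busy holds; (¬req ∨ ack) holds at every k in [3,3] → satisfied.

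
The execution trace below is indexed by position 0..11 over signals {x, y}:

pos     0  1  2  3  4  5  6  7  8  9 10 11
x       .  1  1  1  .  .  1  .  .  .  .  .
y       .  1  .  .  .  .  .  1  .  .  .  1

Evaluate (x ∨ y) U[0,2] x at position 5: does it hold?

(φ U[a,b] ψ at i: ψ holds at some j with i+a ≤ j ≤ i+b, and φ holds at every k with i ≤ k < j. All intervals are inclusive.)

Need some j in [5,7] with x, and (x ∨ y) at every k in [5,j-1].
  j=5: x false.
  j=6: x holds, but (x ∨ y) fails at k=5 → not this j.
  j=7: x false.
No j in the window works → until fails.

False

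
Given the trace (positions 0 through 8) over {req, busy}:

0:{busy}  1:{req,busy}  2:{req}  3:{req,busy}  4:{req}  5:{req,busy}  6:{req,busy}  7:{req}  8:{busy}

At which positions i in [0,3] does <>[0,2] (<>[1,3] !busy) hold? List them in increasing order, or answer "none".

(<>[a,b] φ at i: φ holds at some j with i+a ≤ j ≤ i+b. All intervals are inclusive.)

Evaluate at each i in [0,3]:
  i=0: ✓ (witness j=0)
  i=1: ✓ (witness j=1)
  i=2: ✓ (witness j=2)
  i=3: ✓ (witness j=3)

0, 1, 2, 3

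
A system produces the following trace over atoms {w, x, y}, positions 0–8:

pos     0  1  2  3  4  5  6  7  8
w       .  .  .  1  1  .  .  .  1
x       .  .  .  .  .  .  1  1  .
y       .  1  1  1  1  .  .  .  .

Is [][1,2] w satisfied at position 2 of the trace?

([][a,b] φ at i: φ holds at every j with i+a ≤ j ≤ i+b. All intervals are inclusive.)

Yes

Check w at every j in [3,4]:
  j=3: true
  j=4: true
All positions satisfy it → formula holds.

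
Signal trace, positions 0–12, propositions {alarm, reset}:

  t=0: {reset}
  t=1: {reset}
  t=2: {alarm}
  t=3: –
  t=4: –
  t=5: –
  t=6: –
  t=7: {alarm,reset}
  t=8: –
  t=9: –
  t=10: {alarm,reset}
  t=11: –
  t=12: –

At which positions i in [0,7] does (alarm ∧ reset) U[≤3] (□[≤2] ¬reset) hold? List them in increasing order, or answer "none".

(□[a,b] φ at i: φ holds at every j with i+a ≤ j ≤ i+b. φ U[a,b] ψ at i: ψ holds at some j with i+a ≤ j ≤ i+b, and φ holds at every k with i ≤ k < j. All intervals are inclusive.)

2, 3, 4

Evaluate at each i in [0,7]:
  i=0: ✗ (lhs fails at k=0 before rhs at j=2)
  i=1: ✗ (lhs fails at k=1 before rhs at j=2)
  i=2: ✓ (rhs at j=2)
  i=3: ✓ (rhs at j=3)
  i=4: ✓ (rhs at j=4)
  i=5: ✗ (no rhs in [5,8])
  i=6: ✗ (no rhs in [6,9])
  i=7: ✗ (no rhs in [7,10])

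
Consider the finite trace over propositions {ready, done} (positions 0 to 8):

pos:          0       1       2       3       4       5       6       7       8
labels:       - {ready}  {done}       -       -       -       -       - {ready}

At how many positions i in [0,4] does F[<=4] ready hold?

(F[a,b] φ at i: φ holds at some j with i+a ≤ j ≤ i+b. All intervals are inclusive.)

3

Evaluate at each i in [0,4]:
  i=0: ✓ (witness j=1)
  i=1: ✓ (witness j=1)
  i=2: ✗ (none in [2,6])
  i=3: ✗ (none in [3,7])
  i=4: ✓ (witness j=8)
Positions where it holds: {0, 1, 4} → 3.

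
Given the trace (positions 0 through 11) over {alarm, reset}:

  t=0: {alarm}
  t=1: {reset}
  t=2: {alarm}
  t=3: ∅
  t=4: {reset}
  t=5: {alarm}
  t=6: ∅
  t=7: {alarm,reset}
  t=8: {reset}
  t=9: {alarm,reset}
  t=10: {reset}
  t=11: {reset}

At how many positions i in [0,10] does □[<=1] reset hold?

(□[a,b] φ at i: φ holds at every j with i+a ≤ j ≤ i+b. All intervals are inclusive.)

4

Evaluate at each i in [0,10]:
  i=0: ✗ (fails at j=0)
  i=1: ✗ (fails at j=2)
  i=2: ✗ (fails at j=2)
  i=3: ✗ (fails at j=3)
  i=4: ✗ (fails at j=5)
  i=5: ✗ (fails at j=5)
  i=6: ✗ (fails at j=6)
  i=7: ✓ (all of [7,8])
  i=8: ✓ (all of [8,9])
  i=9: ✓ (all of [9,10])
  i=10: ✓ (all of [10,11])
Positions where it holds: {7, 8, 9, 10} → 4.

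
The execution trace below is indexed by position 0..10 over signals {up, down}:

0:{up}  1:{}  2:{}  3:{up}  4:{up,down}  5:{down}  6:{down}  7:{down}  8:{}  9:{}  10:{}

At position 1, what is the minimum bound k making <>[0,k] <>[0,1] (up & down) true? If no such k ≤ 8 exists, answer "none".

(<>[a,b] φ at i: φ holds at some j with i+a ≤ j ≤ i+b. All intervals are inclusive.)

2

Scan j = 1,2,… for <>[0,1] (up & down):
  j=1: fails
  j=2: fails
  j=3: holds
First hit at j=3, so smallest k = 3-1 = 2.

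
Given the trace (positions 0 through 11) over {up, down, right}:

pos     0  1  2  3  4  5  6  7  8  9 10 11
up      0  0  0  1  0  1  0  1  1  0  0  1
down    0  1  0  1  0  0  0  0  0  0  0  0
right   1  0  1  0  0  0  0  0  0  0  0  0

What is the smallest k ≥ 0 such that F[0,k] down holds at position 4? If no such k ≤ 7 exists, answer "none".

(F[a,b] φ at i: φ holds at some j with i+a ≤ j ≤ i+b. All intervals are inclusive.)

none

Scan j = 4,5,… for down:
  j=4: fails
  j=5: fails
  j=6: fails
  j=7: fails
  j=8: fails
  j=9: fails
  j=10: fails
  j=11: fails
No j in [4,11] satisfies it → none.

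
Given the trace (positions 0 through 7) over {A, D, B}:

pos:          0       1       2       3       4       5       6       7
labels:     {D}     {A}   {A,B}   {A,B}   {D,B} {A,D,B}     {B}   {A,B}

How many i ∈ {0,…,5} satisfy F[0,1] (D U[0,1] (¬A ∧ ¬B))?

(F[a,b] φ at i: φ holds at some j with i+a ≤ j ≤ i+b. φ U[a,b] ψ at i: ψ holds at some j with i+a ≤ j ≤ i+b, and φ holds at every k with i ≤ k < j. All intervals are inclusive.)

Evaluate at each i in [0,5]:
  i=0: ✓ (witness j=0)
  i=1: ✗ (none in [1,2])
  i=2: ✗ (none in [2,3])
  i=3: ✗ (none in [3,4])
  i=4: ✗ (none in [4,5])
  i=5: ✗ (none in [5,6])
Positions where it holds: {0} → 1.

1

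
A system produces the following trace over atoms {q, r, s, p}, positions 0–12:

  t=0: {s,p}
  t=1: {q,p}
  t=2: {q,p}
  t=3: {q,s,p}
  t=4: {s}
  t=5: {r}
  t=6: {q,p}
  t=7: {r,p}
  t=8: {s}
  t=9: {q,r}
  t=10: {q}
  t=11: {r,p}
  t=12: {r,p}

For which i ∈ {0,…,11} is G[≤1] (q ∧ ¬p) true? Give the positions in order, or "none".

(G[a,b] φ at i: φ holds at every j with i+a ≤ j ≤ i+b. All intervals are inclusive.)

9

Evaluate at each i in [0,11]:
  i=0: ✗ (fails at j=0)
  i=1: ✗ (fails at j=1)
  i=2: ✗ (fails at j=2)
  i=3: ✗ (fails at j=3)
  i=4: ✗ (fails at j=4)
  i=5: ✗ (fails at j=5)
  i=6: ✗ (fails at j=6)
  i=7: ✗ (fails at j=7)
  i=8: ✗ (fails at j=8)
  i=9: ✓ (all of [9,10])
  i=10: ✗ (fails at j=11)
  i=11: ✗ (fails at j=11)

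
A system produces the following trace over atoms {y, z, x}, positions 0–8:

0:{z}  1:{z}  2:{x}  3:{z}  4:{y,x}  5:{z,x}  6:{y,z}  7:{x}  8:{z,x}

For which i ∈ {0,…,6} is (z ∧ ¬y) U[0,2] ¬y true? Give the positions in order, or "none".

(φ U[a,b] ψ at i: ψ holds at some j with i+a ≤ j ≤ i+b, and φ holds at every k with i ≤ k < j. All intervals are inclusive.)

0, 1, 2, 3, 5

Evaluate at each i in [0,6]:
  i=0: ✓ (rhs at j=0)
  i=1: ✓ (rhs at j=1)
  i=2: ✓ (rhs at j=2)
  i=3: ✓ (rhs at j=3)
  i=4: ✗ (lhs fails at k=4 before rhs at j=5)
  i=5: ✓ (rhs at j=5)
  i=6: ✗ (lhs fails at k=6 before rhs at j=7)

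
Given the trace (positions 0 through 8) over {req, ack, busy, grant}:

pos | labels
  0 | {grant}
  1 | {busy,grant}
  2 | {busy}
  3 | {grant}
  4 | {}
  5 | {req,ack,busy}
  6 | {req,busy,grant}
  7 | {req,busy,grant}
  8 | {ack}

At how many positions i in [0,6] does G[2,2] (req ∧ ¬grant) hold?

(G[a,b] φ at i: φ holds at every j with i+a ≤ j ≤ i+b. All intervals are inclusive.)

Evaluate at each i in [0,6]:
  i=0: ✗ (fails at j=2)
  i=1: ✗ (fails at j=3)
  i=2: ✗ (fails at j=4)
  i=3: ✓ (all of [5,5])
  i=4: ✗ (fails at j=6)
  i=5: ✗ (fails at j=7)
  i=6: ✗ (fails at j=8)
Positions where it holds: {3} → 1.

1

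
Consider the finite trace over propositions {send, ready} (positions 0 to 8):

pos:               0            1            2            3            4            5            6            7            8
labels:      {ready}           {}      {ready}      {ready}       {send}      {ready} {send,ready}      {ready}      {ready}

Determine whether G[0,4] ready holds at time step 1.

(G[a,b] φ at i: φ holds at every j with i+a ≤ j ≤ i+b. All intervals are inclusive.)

Check ready at every j in [1,5]:
  j=1: false
  j=2: true
  j=3: true
  j=4: false
  j=5: true
Fails at j=1 → formula fails.

No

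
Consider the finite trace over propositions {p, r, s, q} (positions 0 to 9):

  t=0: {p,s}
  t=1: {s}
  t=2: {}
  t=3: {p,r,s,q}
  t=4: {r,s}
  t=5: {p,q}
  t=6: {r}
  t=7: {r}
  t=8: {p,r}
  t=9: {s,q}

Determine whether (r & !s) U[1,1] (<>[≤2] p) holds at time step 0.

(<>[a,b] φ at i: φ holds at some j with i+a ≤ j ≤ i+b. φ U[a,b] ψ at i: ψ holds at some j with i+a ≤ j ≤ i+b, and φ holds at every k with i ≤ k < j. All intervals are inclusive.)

No

Need some j in [1,1] with <>[≤2] p, and (r & !s) at every k in [0,j-1].
  j=1: <>[≤2] p holds, but (r & !s) fails at k=0 → not this j.
No j in the window works → until fails.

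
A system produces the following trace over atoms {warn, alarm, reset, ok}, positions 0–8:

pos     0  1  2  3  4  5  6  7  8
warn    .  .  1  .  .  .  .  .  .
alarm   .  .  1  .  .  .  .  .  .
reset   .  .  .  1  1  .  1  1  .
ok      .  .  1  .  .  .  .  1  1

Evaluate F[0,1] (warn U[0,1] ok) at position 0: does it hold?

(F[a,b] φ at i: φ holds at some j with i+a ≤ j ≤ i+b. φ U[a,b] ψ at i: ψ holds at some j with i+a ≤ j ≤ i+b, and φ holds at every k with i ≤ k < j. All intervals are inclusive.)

No

Check (warn U[0,1] ok) at each j in [0,1]:
  j=0: fails
  j=1: fails
No position in the window satisfies it → formula fails.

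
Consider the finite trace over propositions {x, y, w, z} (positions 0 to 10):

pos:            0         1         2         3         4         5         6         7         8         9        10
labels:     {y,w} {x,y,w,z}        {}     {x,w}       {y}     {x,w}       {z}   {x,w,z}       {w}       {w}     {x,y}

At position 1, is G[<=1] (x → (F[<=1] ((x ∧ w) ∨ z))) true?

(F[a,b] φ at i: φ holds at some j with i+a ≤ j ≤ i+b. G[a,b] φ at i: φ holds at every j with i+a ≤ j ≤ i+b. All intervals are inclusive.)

Check (x → (F[<=1] ((x ∧ w) ∨ z))) at every j in [1,2]:
  j=1: antecedent true; consequent holds (witness at 1) → ✓
  j=2: antecedent false → ✓
All positions satisfy it → formula holds.

True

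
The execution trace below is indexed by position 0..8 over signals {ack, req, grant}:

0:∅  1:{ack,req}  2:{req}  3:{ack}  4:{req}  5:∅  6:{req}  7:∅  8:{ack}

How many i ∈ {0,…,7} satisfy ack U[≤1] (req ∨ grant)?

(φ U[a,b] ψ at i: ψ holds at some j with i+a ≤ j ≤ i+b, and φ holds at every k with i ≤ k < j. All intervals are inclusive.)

5

Evaluate at each i in [0,7]:
  i=0: ✗ (lhs fails at k=0 before rhs at j=1)
  i=1: ✓ (rhs at j=1)
  i=2: ✓ (rhs at j=2)
  i=3: ✓ (rhs at j=4; lhs holds on [3,3])
  i=4: ✓ (rhs at j=4)
  i=5: ✗ (lhs fails at k=5 before rhs at j=6)
  i=6: ✓ (rhs at j=6)
  i=7: ✗ (no rhs in [7,8])
Positions where it holds: {1, 2, 3, 4, 6} → 5.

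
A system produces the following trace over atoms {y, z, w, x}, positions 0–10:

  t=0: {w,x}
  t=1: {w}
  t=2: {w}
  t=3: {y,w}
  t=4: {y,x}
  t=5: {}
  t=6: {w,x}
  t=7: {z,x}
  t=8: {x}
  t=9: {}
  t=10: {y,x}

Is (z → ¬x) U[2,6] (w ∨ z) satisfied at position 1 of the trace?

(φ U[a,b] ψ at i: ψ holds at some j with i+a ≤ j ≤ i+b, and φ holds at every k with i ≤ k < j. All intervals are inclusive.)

Yes

Need some j in [3,7] with (w ∨ z), and (z → ¬x) at every k in [1,j-1].
  j=3: (w ∨ z) holds; (z → ¬x) holds at every k in [1,2] → satisfied.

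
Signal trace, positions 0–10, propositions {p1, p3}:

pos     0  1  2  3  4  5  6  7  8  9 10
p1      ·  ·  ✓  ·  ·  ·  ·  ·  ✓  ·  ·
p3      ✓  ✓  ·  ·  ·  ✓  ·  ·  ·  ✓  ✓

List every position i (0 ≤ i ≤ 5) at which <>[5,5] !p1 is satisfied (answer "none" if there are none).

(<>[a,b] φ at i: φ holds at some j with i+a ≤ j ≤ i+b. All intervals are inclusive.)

0, 1, 2, 4, 5

Evaluate at each i in [0,5]:
  i=0: ✓ (witness j=5)
  i=1: ✓ (witness j=6)
  i=2: ✓ (witness j=7)
  i=3: ✗ (none in [8,8])
  i=4: ✓ (witness j=9)
  i=5: ✓ (witness j=10)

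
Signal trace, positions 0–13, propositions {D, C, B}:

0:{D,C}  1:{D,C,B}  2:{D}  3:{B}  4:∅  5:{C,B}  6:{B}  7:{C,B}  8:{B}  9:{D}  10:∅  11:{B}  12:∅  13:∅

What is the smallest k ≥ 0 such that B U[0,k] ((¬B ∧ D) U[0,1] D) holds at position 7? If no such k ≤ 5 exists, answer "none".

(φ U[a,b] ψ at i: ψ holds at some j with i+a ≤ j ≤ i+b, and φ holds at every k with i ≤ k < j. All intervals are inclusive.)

2

Need earliest j ≥ 7 with ((¬B ∧ D) U[0,1] D), and B at every k in [7,j-1].
  j=7: rhs fails.
  j=8: rhs fails.
  j=9: rhs holds; lhs holds on [7,8]. k = 2.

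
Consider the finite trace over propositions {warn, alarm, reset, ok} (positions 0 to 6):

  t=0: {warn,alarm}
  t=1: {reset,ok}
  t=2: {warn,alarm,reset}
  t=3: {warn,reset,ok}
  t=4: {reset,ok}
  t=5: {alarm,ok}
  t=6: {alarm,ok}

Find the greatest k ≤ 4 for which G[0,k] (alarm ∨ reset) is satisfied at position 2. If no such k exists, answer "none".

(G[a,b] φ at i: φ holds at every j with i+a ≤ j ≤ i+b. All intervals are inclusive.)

4

(alarm ∨ reset) must hold from j=2 onward; find where it first fails.
  j=2: holds
  j=3: holds
  j=4: holds
  j=5: holds
  j=6: holds
Holds through j=6; largest k = 4.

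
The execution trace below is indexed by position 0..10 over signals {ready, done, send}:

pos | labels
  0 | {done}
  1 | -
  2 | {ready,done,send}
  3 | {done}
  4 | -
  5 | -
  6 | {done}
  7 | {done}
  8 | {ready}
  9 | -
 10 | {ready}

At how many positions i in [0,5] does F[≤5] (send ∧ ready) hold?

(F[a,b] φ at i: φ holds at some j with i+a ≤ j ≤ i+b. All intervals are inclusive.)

3

Evaluate at each i in [0,5]:
  i=0: ✓ (witness j=2)
  i=1: ✓ (witness j=2)
  i=2: ✓ (witness j=2)
  i=3: ✗ (none in [3,8])
  i=4: ✗ (none in [4,9])
  i=5: ✗ (none in [5,10])
Positions where it holds: {0, 1, 2} → 3.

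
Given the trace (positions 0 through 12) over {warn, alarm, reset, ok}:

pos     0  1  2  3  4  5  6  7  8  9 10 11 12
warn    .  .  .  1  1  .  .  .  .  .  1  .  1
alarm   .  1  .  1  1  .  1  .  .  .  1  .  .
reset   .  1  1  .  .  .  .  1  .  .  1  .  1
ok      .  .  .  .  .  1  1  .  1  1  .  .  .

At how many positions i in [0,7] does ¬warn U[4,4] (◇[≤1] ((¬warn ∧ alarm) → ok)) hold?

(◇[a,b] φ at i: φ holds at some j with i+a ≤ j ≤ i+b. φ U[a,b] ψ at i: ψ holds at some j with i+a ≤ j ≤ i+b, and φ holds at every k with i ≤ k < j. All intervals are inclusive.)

2

Evaluate at each i in [0,7]:
  i=0: ✗ (lhs fails at k=3 before rhs at j=4)
  i=1: ✗ (lhs fails at k=3 before rhs at j=5)
  i=2: ✗ (lhs fails at k=3 before rhs at j=6)
  i=3: ✗ (lhs fails at k=3 before rhs at j=7)
  i=4: ✗ (lhs fails at k=4 before rhs at j=8)
  i=5: ✓ (rhs at j=9; lhs holds on [5,8])
  i=6: ✓ (rhs at j=10; lhs holds on [6,9])
  i=7: ✗ (lhs fails at k=10 before rhs at j=11)
Positions where it holds: {5, 6} → 2.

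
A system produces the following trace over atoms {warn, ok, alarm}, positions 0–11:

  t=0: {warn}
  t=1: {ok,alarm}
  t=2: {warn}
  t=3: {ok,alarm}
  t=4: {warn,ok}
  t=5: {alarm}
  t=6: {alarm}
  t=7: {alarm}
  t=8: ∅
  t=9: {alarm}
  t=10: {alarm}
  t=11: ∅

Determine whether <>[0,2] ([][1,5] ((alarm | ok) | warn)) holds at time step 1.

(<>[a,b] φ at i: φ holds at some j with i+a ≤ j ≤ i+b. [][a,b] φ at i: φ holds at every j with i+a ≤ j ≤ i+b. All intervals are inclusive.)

Yes

Check [][1,5] ((alarm | ok) | warn) at each j in [1,3]:
  j=1: holds on [2,6]
  j=2: holds on [3,7]
  j=3: fails at 8
Found at j=1 → formula holds.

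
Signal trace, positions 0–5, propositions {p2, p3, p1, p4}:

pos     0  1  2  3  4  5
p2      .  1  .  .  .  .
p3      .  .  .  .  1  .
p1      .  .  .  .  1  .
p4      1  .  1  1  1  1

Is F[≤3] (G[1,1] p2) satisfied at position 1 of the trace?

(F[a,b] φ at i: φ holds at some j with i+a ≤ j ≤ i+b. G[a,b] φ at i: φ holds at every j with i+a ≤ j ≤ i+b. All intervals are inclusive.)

Check G[1,1] p2 at each j in [1,4]:
  j=1: fails at 2
  j=2: fails at 3
  j=3: fails at 4
  j=4: fails at 5
No position in the window satisfies it → formula fails.

Does not hold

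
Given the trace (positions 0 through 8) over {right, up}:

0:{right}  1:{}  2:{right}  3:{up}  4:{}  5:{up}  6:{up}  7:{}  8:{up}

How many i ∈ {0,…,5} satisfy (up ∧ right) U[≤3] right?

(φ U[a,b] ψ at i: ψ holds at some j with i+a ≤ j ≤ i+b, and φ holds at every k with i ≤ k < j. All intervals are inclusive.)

2

Evaluate at each i in [0,5]:
  i=0: ✓ (rhs at j=0)
  i=1: ✗ (lhs fails at k=1 before rhs at j=2)
  i=2: ✓ (rhs at j=2)
  i=3: ✗ (no rhs in [3,6])
  i=4: ✗ (no rhs in [4,7])
  i=5: ✗ (no rhs in [5,8])
Positions where it holds: {0, 2} → 2.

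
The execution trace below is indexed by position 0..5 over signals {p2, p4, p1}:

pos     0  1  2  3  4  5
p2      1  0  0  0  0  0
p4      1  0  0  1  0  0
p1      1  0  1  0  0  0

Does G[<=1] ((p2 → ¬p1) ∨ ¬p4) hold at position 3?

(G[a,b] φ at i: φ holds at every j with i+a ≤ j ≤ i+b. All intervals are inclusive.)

Holds

Check ((p2 → ¬p1) ∨ ¬p4) at every j in [3,4]:
  j=3: true
  j=4: true
All positions satisfy it → formula holds.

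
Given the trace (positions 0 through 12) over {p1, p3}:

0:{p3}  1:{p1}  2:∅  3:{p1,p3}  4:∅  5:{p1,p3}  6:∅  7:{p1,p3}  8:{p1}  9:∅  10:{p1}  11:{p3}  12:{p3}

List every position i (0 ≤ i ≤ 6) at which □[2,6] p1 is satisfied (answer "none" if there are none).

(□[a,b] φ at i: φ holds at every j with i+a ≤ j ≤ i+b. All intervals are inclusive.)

Evaluate at each i in [0,6]:
  i=0: ✗ (fails at j=2)
  i=1: ✗ (fails at j=4)
  i=2: ✗ (fails at j=4)
  i=3: ✗ (fails at j=6)
  i=4: ✗ (fails at j=6)
  i=5: ✗ (fails at j=9)
  i=6: ✗ (fails at j=9)

none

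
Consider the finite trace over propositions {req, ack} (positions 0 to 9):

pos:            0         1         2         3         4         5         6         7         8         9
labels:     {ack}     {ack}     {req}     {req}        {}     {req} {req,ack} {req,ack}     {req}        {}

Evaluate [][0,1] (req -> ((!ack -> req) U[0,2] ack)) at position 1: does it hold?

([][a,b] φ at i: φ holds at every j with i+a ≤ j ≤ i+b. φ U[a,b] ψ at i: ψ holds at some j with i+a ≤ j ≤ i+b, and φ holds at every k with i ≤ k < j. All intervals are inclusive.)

False

Check (req -> ((!ack -> req) U[0,2] ack)) at every j in [1,2]:
  j=1: antecedent false → ✓
  j=2: antecedent true; consequent fails → ✗
Fails at j=2 → formula fails.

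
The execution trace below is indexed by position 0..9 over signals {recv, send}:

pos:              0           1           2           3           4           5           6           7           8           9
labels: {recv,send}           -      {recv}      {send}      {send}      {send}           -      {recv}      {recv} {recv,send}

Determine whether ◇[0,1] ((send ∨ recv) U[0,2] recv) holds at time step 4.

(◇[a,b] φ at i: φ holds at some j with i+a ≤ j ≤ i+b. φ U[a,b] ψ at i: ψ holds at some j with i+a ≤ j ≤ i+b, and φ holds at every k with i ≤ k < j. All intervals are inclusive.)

Check ((send ∨ recv) U[0,2] recv) at each j in [4,5]:
  j=4: fails
  j=5: fails
No position in the window satisfies it → formula fails.

No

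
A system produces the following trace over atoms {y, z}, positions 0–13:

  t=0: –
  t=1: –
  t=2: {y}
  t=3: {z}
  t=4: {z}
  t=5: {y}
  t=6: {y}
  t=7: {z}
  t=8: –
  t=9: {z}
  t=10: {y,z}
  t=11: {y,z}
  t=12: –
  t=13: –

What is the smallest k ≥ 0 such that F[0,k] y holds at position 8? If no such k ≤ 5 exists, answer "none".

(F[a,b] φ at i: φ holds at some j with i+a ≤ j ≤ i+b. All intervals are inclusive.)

2

Scan j = 8,9,… for y:
  j=8: fails
  j=9: fails
  j=10: holds
First hit at j=10, so smallest k = 10-8 = 2.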